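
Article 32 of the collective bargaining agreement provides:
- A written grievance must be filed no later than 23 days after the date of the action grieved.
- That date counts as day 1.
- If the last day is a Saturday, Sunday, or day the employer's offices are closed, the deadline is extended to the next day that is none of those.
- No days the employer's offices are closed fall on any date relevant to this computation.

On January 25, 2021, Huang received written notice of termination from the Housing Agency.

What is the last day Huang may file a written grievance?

February 16, 2021

Counting January 25, 2021 as day 1, day 23 is February 16, 2021.
February 16, 2021 is a Tuesday and not a day the employer's offices are closed, so no extension applies.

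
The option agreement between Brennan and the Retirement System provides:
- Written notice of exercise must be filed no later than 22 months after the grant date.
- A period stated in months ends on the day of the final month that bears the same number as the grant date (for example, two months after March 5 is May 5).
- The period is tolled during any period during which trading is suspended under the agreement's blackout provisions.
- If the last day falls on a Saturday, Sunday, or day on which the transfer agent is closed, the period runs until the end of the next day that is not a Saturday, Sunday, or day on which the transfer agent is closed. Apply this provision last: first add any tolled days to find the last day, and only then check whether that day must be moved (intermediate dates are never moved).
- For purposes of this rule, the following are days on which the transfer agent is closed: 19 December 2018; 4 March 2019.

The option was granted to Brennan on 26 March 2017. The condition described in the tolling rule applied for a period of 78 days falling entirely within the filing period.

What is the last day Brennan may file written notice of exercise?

22 months after 26 March 2017 is January 26, 2019.
Tolling adds 78 days: January 26, 2019 + 78 days = April 14, 2019.
April 14, 2019 is Sunday. The next qualifying day is April 15, 2019.

April 15, 2019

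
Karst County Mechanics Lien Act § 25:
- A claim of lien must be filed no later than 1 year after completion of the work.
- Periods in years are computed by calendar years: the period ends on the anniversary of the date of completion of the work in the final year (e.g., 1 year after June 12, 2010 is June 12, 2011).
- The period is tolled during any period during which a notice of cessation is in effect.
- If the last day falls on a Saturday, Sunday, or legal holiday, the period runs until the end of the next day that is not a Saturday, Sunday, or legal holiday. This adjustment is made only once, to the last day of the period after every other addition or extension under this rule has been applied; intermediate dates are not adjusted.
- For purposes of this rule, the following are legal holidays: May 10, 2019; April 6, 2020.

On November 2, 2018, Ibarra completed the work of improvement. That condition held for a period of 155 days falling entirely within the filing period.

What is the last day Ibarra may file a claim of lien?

April 7, 2020

1 year after November 2, 2018 is November 2, 2019.
Tolling adds 155 days: November 2, 2019 + 155 days = April 5, 2020.
April 5, 2020 is Sunday; April 6, 2020 is a listed holiday. The next qualifying day is April 7, 2020.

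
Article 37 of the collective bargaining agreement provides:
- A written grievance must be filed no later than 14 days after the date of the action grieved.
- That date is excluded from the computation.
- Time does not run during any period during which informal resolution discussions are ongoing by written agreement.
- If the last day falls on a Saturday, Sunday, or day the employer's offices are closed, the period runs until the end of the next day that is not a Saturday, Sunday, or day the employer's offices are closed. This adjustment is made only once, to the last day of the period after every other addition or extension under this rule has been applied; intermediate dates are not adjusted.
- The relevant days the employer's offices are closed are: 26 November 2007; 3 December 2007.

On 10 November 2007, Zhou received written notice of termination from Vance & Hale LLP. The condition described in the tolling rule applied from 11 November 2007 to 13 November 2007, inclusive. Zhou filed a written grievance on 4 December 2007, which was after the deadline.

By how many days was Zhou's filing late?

14 days after 10 November 2007 is November 24, 2007.
From November 11, 2007 through November 13, 2007 inclusive is 3 days; tolling adds 3 days: November 24, 2007 + 3 days = November 27, 2007.
November 27, 2007 is a Tuesday and not a day the employer's offices are closed, so no extension applies.
The deadline is November 27, 2007; from November 27, 2007 to December 4, 2007 is 7 days.

7 days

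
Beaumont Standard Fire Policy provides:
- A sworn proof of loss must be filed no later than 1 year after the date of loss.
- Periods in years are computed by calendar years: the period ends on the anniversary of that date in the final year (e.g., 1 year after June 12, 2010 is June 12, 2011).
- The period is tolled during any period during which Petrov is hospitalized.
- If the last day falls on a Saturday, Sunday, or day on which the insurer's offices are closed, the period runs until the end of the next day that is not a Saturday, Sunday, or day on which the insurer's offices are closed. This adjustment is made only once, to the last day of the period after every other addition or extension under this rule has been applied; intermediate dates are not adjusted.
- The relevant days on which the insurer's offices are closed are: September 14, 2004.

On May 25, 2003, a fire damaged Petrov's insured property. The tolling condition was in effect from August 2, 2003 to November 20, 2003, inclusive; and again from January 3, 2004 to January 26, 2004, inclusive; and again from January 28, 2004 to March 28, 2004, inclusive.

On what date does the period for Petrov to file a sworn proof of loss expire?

1 year after May 25, 2003 is May 25, 2004.
From August 2, 2003 through November 20, 2003 inclusive is 111 days; tolling adds 111 days: May 25, 2004 + 111 days = September 13, 2004.
From January 3, 2004 through January 26, 2004 inclusive is 24 days; tolling adds 24 days: September 13, 2004 + 24 days = October 7, 2004.
From January 28, 2004 through March 28, 2004 inclusive is 61 days; tolling adds 61 days: October 7, 2004 + 61 days = December 7, 2004.
December 7, 2004 is a Tuesday and not a day on which the insurer's offices are closed, so no extension applies.

December 7, 2004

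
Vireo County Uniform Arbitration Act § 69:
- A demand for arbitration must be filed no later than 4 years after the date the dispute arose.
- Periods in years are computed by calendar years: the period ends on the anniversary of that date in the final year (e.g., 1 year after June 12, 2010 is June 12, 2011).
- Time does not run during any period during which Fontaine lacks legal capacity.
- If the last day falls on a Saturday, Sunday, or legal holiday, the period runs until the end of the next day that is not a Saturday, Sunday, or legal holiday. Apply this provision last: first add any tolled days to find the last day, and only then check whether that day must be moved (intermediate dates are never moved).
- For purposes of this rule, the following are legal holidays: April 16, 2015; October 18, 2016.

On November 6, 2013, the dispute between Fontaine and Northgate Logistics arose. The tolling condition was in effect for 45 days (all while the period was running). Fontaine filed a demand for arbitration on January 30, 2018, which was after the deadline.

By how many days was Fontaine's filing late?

40 days

4 years after November 6, 2013 is November 6, 2017.
Tolling adds 45 days: November 6, 2017 + 45 days = December 21, 2017.
December 21, 2017 is a Thursday and not a legal holiday, so no extension applies.
The deadline is December 21, 2017; from December 21, 2017 to January 30, 2018 is 40 days.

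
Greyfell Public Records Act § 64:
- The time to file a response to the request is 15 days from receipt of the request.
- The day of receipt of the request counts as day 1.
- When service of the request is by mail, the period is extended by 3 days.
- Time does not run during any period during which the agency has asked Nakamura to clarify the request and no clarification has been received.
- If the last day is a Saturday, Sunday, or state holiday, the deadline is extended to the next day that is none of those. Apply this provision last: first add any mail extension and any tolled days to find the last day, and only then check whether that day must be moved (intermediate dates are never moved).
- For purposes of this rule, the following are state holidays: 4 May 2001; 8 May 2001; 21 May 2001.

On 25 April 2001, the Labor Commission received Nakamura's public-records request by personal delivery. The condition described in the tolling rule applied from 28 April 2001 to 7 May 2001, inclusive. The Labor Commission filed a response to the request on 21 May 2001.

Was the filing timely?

Yes

Counting 25 April 2001 as day 1, day 15 is May 9, 2001.
Service was not by mail, so no mail extension applies.
From April 28, 2001 through May 7, 2001 inclusive is 10 days; tolling adds 10 days: May 9, 2001 + 10 days = May 19, 2001.
May 19, 2001 is Saturday; May 20, 2001 is Sunday; May 21, 2001 is a listed holiday. The next qualifying day is May 22, 2001.
The deadline is May 22, 2001; the filing on May 21, 2001 is on or before that date.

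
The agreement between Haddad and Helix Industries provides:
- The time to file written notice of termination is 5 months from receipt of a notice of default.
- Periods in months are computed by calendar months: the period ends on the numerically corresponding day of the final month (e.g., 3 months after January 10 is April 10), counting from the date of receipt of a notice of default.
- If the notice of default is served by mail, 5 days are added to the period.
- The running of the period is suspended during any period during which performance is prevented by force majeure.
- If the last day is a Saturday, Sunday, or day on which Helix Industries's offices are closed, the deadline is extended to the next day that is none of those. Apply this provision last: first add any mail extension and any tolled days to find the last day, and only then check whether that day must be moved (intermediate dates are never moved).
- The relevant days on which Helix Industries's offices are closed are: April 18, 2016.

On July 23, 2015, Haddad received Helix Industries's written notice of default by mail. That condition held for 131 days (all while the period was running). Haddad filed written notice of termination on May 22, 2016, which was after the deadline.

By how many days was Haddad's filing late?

13 days

5 months after July 23, 2015 is December 23, 2015.
Service was by mail, adding 5 days: December 23, 2015 + 5 days = December 28, 2015.
Tolling adds 131 days: December 28, 2015 + 131 days = May 7, 2016.
May 7, 2016 is Saturday; May 8, 2016 is Sunday. The next qualifying day is May 9, 2016.
The deadline is May 9, 2016; from May 9, 2016 to May 22, 2016 is 13 days.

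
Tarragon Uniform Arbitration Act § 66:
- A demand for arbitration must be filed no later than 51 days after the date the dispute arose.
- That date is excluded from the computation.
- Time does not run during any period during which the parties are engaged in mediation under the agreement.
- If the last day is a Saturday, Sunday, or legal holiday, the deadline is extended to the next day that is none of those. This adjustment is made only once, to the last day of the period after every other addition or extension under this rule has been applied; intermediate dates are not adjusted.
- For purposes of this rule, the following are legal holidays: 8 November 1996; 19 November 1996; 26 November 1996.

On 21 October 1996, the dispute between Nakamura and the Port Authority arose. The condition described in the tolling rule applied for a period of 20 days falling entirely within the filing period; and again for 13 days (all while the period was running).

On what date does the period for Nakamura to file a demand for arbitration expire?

51 days after 21 October 1996 is December 11, 1996.
Tolling adds 20 days: December 11, 1996 + 20 days = December 31, 1996.
Tolling adds 13 days: December 31, 1996 + 13 days = January 13, 1997.
January 13, 1997 is a Monday and not a legal holiday, so no extension applies.

January 13, 1997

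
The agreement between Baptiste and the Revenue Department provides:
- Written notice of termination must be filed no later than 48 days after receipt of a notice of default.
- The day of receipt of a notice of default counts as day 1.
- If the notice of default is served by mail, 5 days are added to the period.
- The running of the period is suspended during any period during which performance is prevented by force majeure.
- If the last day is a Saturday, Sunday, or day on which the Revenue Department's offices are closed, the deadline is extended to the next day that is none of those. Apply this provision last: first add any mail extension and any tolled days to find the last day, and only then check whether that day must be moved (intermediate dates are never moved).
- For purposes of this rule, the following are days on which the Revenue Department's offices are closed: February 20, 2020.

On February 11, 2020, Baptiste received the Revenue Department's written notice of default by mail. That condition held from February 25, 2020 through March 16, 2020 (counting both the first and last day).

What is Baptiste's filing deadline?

April 24, 2020

Counting February 11, 2020 as day 1, day 48 is March 29, 2020.
Service was by mail, adding 5 days: March 29, 2020 + 5 days = April 3, 2020.
From February 25, 2020 through March 16, 2020 inclusive is 21 days; tolling adds 21 days: April 3, 2020 + 21 days = April 24, 2020.
April 24, 2020 is a Friday and not a day on which the Revenue Department's offices are closed, so no extension applies.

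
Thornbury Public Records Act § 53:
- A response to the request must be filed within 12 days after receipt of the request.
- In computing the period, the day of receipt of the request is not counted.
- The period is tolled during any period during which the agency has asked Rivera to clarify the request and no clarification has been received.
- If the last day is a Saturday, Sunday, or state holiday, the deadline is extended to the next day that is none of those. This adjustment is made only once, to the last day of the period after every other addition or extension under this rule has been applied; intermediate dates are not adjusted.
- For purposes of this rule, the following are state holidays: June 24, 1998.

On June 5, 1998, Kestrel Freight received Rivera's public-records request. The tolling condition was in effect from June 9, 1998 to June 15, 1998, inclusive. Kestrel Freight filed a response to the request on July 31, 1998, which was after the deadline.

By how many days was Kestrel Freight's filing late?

12 days after June 5, 1998 is June 17, 1998.
From June 9, 1998 through June 15, 1998 inclusive is 7 days; tolling adds 7 days: June 17, 1998 + 7 days = June 24, 1998.
June 24, 1998 is a listed holiday. The next qualifying day is June 25, 1998.
The deadline is June 25, 1998; from June 25, 1998 to July 31, 1998 is 36 days.

36 days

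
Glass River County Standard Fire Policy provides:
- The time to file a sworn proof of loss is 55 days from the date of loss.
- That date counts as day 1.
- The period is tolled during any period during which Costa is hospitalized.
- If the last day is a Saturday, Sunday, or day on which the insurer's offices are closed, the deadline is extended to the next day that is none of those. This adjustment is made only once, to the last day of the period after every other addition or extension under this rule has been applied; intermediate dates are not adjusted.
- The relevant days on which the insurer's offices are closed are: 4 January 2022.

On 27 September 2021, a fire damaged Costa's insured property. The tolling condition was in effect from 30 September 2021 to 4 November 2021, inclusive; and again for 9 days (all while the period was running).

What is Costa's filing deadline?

January 5, 2022

Counting 27 September 2021 as day 1, day 55 is November 20, 2021.
From September 30, 2021 through November 4, 2021 inclusive is 36 days; tolling adds 36 days: November 20, 2021 + 36 days = December 26, 2021.
Tolling adds 9 days: December 26, 2021 + 9 days = January 4, 2022.
January 4, 2022 is a listed holiday. The next qualifying day is January 5, 2022.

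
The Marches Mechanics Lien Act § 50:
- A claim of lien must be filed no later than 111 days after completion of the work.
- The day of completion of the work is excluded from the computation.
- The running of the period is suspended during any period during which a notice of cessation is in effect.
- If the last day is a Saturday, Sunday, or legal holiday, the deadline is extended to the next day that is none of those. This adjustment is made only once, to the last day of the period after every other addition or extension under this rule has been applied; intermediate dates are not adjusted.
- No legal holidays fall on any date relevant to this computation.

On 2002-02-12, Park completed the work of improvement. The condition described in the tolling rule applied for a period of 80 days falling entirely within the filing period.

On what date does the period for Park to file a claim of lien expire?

August 22, 2002

111 days after 2002-02-12 is June 3, 2002.
Tolling adds 80 days: June 3, 2002 + 80 days = August 22, 2002.
August 22, 2002 is a Thursday and not a legal holiday, so no extension applies.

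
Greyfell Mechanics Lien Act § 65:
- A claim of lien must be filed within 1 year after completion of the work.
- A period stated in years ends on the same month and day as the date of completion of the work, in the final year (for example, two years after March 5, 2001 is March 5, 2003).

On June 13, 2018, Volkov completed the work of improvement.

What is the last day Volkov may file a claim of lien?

1 year after June 13, 2018 is June 13, 2019.

June 13, 2019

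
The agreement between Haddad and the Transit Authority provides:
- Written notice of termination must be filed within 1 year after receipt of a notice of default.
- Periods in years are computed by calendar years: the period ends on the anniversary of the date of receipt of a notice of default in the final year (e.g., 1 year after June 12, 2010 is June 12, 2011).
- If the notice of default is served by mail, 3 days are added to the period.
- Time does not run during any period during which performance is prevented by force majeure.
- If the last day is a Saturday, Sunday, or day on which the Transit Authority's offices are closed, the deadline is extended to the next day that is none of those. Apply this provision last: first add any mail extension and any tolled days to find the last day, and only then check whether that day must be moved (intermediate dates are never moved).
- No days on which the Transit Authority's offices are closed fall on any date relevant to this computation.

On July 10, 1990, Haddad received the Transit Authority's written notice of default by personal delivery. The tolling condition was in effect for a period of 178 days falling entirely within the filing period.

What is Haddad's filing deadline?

1 year after July 10, 1990 is July 10, 1991.
Service was not by mail, so no mail extension applies.
Tolling adds 178 days: July 10, 1991 + 178 days = January 4, 1992.
January 4, 1992 is Saturday; January 5, 1992 is Sunday. The next qualifying day is January 6, 1992.

January 6, 1992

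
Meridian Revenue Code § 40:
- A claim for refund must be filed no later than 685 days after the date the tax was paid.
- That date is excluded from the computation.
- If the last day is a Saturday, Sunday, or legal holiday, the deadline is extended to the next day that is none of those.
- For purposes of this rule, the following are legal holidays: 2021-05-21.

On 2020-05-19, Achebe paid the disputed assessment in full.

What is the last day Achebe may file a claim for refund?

685 days after 2020-05-19 is April 4, 2022.
April 4, 2022 is a Monday and not a legal holiday, so no extension applies.

April 4, 2022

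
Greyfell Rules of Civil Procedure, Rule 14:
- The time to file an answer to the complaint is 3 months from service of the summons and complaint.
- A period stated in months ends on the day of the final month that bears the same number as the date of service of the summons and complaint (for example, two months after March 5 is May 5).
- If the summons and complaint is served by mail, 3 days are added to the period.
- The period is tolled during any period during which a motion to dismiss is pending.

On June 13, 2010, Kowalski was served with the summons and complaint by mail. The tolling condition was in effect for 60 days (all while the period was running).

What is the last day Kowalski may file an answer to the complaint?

3 months after June 13, 2010 is September 13, 2010.
Service was by mail, adding 3 days: September 13, 2010 + 3 days = September 16, 2010.
Tolling adds 60 days: September 16, 2010 + 60 days = November 15, 2010.

November 15, 2010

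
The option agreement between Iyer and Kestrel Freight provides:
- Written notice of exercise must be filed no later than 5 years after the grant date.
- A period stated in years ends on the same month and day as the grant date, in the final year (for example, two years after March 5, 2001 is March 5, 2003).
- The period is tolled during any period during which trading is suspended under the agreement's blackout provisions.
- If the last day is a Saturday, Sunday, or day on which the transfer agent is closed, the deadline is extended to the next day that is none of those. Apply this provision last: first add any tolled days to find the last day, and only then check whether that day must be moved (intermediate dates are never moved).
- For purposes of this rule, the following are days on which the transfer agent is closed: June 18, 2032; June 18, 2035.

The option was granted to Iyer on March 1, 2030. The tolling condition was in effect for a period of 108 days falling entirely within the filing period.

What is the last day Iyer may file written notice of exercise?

June 19, 2035

5 years after March 1, 2030 is March 1, 2035.
Tolling adds 108 days: March 1, 2035 + 108 days = June 17, 2035.
June 17, 2035 is Sunday; June 18, 2035 is a listed holiday. The next qualifying day is June 19, 2035.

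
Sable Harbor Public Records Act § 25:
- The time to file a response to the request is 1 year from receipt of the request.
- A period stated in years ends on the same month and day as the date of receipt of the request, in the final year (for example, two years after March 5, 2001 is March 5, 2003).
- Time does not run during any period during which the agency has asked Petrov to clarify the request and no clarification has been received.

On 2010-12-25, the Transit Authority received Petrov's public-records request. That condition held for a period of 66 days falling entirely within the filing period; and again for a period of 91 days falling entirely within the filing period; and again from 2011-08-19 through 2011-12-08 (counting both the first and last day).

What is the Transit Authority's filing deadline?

September 19, 2012

1 year after 2010-12-25 is December 25, 2011.
Tolling adds 66 days: December 25, 2011 + 66 days = February 29, 2012.
Tolling adds 91 days: February 29, 2012 + 91 days = May 30, 2012.
From August 19, 2011 through December 8, 2011 inclusive is 112 days; tolling adds 112 days: May 30, 2012 + 112 days = September 19, 2012.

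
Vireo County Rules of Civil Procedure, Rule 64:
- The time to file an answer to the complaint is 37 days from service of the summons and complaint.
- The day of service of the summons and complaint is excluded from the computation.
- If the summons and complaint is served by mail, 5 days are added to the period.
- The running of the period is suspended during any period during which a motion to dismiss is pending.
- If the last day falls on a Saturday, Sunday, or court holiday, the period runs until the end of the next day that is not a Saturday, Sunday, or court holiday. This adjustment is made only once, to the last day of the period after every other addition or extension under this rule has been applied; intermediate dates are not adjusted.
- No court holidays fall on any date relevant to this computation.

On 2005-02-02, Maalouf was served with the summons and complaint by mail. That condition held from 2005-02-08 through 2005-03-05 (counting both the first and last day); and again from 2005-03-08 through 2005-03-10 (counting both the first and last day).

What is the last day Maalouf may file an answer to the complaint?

April 14, 2005

37 days after 2005-02-02 is March 11, 2005.
Service was by mail, adding 5 days: March 11, 2005 + 5 days = March 16, 2005.
From February 8, 2005 through March 5, 2005 inclusive is 26 days; tolling adds 26 days: March 16, 2005 + 26 days = April 11, 2005.
From March 8, 2005 through March 10, 2005 inclusive is 3 days; tolling adds 3 days: April 11, 2005 + 3 days = April 14, 2005.
April 14, 2005 is a Thursday and not a court holiday, so no extension applies.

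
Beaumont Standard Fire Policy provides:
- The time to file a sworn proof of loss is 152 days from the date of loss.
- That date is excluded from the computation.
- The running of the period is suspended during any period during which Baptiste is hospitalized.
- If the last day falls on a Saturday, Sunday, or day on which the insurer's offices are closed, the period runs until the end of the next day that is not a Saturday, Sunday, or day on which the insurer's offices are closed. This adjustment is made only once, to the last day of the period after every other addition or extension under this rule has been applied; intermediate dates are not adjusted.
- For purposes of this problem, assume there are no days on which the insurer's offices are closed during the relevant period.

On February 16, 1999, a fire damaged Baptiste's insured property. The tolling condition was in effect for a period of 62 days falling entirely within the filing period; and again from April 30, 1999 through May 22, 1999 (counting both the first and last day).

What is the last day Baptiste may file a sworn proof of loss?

October 11, 1999

152 days after February 16, 1999 is July 18, 1999.
Tolling adds 62 days: July 18, 1999 + 62 days = September 18, 1999.
From April 30, 1999 through May 22, 1999 inclusive is 23 days; tolling adds 23 days: September 18, 1999 + 23 days = October 11, 1999.
October 11, 1999 is a Monday and not a day on which the insurer's offices are closed, so no extension applies.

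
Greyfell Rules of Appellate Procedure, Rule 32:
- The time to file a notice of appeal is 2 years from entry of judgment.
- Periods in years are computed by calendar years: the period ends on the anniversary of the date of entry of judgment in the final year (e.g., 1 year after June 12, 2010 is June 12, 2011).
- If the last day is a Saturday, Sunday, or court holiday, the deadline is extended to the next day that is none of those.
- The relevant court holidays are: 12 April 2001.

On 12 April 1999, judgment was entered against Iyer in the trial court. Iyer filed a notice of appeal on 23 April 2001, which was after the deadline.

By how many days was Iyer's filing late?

10 days

2 years after 12 April 1999 is April 12, 2001.
April 12, 2001 is a listed holiday. The next qualifying day is April 13, 2001.
The deadline is April 13, 2001; from April 13, 2001 to April 23, 2001 is 10 days.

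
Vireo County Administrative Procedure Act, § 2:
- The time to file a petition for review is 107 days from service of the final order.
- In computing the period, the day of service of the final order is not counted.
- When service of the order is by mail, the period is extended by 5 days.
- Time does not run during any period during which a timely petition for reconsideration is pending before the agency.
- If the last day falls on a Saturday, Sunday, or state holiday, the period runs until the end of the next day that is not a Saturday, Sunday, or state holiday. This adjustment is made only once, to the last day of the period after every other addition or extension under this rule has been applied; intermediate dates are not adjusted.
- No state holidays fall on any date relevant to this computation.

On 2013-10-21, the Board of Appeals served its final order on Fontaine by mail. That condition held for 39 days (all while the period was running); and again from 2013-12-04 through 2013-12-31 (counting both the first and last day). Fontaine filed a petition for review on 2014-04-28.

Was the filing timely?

107 days after 2013-10-21 is February 5, 2014.
Service was by mail, adding 5 days: February 5, 2014 + 5 days = February 10, 2014.
Tolling adds 39 days: February 10, 2014 + 39 days = March 21, 2014.
From December 4, 2013 through December 31, 2013 inclusive is 28 days; tolling adds 28 days: March 21, 2014 + 28 days = April 18, 2014.
April 18, 2014 is a Friday and not a state holiday, so no extension applies.
The deadline is April 18, 2014; the filing on April 28, 2014 is after that date.

No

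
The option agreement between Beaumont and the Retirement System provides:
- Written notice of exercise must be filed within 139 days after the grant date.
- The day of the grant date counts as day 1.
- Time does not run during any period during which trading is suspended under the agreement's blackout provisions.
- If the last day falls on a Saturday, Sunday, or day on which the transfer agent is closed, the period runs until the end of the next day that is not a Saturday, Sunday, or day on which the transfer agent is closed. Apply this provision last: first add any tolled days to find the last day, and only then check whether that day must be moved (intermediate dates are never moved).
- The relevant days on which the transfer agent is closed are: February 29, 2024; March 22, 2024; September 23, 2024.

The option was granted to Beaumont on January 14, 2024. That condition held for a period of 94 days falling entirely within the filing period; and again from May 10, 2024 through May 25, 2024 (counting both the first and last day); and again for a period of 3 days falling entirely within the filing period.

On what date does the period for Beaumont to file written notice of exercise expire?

Counting January 14, 2024 as day 1, day 139 is May 31, 2024.
Tolling adds 94 days: May 31, 2024 + 94 days = September 2, 2024.
From May 10, 2024 through May 25, 2024 inclusive is 16 days; tolling adds 16 days: September 2, 2024 + 16 days = September 18, 2024.
Tolling adds 3 days: September 18, 2024 + 3 days = September 21, 2024.
September 21, 2024 is Saturday; September 22, 2024 is Sunday; September 23, 2024 is a listed holiday. The next qualifying day is September 24, 2024.

September 24, 2024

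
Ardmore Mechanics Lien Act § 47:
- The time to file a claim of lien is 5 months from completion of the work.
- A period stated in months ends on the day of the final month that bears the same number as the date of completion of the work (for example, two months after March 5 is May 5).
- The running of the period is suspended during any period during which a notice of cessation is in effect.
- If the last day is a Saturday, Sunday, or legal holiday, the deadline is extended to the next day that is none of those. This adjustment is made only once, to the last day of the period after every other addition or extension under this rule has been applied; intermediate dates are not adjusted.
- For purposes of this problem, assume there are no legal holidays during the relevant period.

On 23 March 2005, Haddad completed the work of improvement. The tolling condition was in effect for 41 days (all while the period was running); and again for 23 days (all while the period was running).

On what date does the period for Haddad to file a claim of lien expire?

October 26, 2005

5 months after 23 March 2005 is August 23, 2005.
Tolling adds 41 days: August 23, 2005 + 41 days = October 3, 2005.
Tolling adds 23 days: October 3, 2005 + 23 days = October 26, 2005.
October 26, 2005 is a Wednesday and not a legal holiday, so no extension applies.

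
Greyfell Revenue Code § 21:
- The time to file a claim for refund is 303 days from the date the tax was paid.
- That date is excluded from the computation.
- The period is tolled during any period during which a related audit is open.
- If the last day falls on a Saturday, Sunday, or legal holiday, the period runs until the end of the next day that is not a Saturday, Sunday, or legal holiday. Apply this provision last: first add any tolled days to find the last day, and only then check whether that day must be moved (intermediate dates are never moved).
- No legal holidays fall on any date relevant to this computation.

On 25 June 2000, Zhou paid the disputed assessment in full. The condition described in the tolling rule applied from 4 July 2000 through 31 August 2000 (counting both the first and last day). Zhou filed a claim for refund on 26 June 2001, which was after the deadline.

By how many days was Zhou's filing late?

4 days

303 days after 25 June 2000 is April 24, 2001.
From July 4, 2000 through August 31, 2000 inclusive is 59 days; tolling adds 59 days: April 24, 2001 + 59 days = June 22, 2001.
June 22, 2001 is a Friday and not a legal holiday, so no extension applies.
The deadline is June 22, 2001; from June 22, 2001 to June 26, 2001 is 4 days.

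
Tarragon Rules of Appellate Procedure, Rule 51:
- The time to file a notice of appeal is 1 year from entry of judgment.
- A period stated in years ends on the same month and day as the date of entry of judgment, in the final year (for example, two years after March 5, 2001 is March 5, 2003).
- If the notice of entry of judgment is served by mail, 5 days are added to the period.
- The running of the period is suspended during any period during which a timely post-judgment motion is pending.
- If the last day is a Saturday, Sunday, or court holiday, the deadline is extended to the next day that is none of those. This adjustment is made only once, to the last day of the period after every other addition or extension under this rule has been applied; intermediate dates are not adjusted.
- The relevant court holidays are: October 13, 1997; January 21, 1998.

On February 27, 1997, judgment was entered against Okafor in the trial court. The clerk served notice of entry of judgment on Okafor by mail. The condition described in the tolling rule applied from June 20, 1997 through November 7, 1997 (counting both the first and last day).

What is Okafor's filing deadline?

1 year after February 27, 1997 is February 27, 1998.
Service was by mail, adding 5 days: February 27, 1998 + 5 days = March 4, 1998.
From June 20, 1997 through November 7, 1997 inclusive is 141 days; tolling adds 141 days: March 4, 1998 + 141 days = July 23, 1998.
July 23, 1998 is a Thursday and not a court holiday, so no extension applies.

July 23, 1998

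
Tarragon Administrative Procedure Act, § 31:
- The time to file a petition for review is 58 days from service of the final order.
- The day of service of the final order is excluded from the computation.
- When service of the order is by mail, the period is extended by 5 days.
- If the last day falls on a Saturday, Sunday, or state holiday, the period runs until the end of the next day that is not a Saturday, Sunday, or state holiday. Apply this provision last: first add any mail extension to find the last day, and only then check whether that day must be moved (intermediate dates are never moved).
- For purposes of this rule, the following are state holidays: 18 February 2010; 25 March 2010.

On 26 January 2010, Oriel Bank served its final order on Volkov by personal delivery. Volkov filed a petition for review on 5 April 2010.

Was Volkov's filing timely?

No

58 days after 26 January 2010 is March 25, 2010.
Service was not by mail, so no mail extension applies.
March 25, 2010 is a listed holiday. The next qualifying day is March 26, 2010.
The deadline is March 26, 2010; the filing on April 5, 2010 is after that date.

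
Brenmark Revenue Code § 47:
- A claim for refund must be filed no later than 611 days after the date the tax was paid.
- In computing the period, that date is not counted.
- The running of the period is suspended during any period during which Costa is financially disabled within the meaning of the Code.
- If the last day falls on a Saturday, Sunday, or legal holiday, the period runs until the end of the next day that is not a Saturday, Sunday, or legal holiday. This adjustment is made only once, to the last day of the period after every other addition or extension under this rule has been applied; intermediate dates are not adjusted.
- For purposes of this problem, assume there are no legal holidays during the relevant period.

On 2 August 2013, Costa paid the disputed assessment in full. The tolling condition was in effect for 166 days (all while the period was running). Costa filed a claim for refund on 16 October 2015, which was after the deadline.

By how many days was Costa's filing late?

28 days

611 days after 2 August 2013 is April 5, 2015.
Tolling adds 166 days: April 5, 2015 + 166 days = September 18, 2015.
September 18, 2015 is a Friday and not a legal holiday, so no extension applies.
The deadline is September 18, 2015; from September 18, 2015 to October 16, 2015 is 28 days.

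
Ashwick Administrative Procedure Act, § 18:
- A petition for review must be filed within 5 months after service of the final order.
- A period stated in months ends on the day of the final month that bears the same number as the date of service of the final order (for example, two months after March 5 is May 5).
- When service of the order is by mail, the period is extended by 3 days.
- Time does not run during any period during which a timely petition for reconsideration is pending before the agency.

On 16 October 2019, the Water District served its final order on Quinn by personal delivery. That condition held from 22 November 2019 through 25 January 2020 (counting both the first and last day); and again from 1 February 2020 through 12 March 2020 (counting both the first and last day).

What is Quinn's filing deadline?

5 months after 16 October 2019 is March 16, 2020.
Service was not by mail, so no mail extension applies.
From November 22, 2019 through January 25, 2020 inclusive is 65 days; tolling adds 65 days: March 16, 2020 + 65 days = May 20, 2020.
From February 1, 2020 through March 12, 2020 inclusive is 41 days; tolling adds 41 days: May 20, 2020 + 41 days = June 30, 2020.

June 30, 2020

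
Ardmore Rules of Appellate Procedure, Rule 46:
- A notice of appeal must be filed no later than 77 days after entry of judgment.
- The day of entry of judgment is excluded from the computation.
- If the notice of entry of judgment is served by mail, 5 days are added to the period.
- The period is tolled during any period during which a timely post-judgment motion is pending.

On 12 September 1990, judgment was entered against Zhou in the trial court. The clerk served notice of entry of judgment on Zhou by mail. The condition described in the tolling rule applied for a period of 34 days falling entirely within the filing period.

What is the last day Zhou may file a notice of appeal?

January 6, 1991

77 days after 12 September 1990 is November 28, 1990.
Service was by mail, adding 5 days: November 28, 1990 + 5 days = December 3, 1990.
Tolling adds 34 days: December 3, 1990 + 34 days = January 6, 1991.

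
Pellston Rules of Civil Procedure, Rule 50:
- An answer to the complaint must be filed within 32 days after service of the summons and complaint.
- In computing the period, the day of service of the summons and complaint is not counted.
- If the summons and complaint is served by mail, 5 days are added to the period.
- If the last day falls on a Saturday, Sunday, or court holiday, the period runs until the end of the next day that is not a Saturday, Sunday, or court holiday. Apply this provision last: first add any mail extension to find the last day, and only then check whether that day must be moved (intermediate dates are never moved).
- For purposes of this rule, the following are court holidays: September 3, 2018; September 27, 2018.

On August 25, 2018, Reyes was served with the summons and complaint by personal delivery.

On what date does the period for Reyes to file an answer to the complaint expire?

32 days after August 25, 2018 is September 26, 2018.
Service was not by mail, so no mail extension applies.
September 26, 2018 is a Wednesday and not a court holiday, so no extension applies.

September 26, 2018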